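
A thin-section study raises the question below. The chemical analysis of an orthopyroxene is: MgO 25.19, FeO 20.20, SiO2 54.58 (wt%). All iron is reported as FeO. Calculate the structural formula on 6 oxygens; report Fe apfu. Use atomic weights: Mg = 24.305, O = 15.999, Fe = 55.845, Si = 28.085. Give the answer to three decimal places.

25.19 wt% MgO ÷ 40.304 g/mol = 0.62500 mol, giving 0.62500 Mg and 0.62500 O.
20.20 wt% FeO ÷ 71.844 g/mol = 0.28116 mol, giving 0.28116 Fe and 0.28116 O.
54.58 wt% SiO2 ÷ 60.083 g/mol = 0.90841 mol, giving 0.90841 Si and 1.81682 O.
Oxygen sums to 2.72298; scaling by 6/2.72298 = 2.20347 puts the formula on 6 O.
Fe: 0.28116 × 2.20347 = 0.620 atoms per formula unit.

0.620 Fe apfu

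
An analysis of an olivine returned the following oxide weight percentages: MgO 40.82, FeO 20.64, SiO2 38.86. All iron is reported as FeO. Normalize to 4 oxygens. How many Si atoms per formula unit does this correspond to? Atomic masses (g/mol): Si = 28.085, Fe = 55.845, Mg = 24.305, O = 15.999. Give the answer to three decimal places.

MgO (M=40.304): mol = 1.01280; Mg = 1.01280, O = 1.01280.
FeO (M=71.844): mol = 0.28729; Fe = 0.28729, O = 0.28729.
SiO2 (M=60.083): mol = 0.64677; Si = 0.64677, O = 1.29354.
ΣO = 2.59363; factor = 4/ΣO = 1.54224.
Si apfu = 0.64677 × 1.54224 = 0.997.

0.997 Si apfu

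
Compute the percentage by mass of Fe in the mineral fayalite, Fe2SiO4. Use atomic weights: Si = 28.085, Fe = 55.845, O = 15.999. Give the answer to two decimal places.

54.81 weight percent

Molar mass of Fe2SiO4: 2×55.845 + 1×28.085 + 4×15.999 = 203.771 g/mol.
Mass of Fe per formula unit: 2 × 55.845 = 111.690 g.
Weight fraction Fe = 111.690 / 203.771 = 0.5481.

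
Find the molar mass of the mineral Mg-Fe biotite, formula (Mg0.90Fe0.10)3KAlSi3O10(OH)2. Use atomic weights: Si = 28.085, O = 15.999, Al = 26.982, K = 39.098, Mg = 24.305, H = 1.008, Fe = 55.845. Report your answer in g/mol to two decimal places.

M = 2.70×24.305 + 0.30×55.845 + 1×39.098 + 1×26.982 + 3×28.085 + 12×15.999 + 2×1.008

426.72 g/mol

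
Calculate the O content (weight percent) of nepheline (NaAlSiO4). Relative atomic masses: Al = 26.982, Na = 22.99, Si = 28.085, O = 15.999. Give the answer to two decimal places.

45.05 weight percent

Molar mass of NaAlSiO4: 1×22.99 + 1×26.982 + 1×28.085 + 4×15.999 = 142.053 g/mol.
Mass of O per formula unit: 4 × 15.999 = 63.996 g.
Weight fraction O = 63.996 / 142.053 = 0.4505.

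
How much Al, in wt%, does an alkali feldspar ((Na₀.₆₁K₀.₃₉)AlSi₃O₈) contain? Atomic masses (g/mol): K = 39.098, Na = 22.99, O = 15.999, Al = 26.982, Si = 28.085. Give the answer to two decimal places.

Molar mass of (Na₀.₆₁K₀.₃₉)AlSi₃O₈: 0.61×22.99 + 0.39×39.098 + 1×26.982 + 3×28.085 + 8×15.999 = 268.501 g/mol.
Mass of Al per formula unit: 1 × 26.982 = 26.982 g.
Weight fraction Al = 26.982 / 268.501 = 0.1005.

10.05 wt%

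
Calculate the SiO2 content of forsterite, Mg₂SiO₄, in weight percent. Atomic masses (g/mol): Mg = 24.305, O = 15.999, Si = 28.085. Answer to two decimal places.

Molar mass of Mg₂SiO₄ = 2*24.305 + 1*28.085 + 4*15.999 = 140.691 g/mol.
Each formula unit contains 1 Si, equivalent to 1/1 = 1.0000 mol SiO2.
M(SiO2) = 1×28.085 + 2×15.999 = 60.083 g/mol.
Mass of SiO2 per formula unit = 1.0000 × 60.083 = 60.083 g.
SiO2 wt% = 60.083 / 140.691 × 100 = 42.71%.

42.71 wt%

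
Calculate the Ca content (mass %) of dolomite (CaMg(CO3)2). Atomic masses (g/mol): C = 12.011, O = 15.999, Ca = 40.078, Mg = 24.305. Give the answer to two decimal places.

M(CaMg(CO3)2) = 184.399 g/mol.
Ca contributes 1 × 40.078 = 40.078 g per mole.
40.078/184.399 = 0.2173 → 21.73%.

21.73 mass %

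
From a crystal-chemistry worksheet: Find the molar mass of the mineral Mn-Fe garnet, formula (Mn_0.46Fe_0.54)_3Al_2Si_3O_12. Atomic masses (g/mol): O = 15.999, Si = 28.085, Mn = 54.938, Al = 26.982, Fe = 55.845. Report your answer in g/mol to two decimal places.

496.49 g/mol

M = 1.38*54.938 + 1.62*55.845 + 2*26.982 + 3*28.085 + 12*15.999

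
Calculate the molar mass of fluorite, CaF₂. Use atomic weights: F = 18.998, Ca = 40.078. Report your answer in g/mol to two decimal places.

The formula mass is the sum 1(40.078) + 2(18.998).

78.07 g/mol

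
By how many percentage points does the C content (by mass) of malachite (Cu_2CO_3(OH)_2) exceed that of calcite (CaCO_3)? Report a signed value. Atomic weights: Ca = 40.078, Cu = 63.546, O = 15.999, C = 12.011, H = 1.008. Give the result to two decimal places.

-6.57 percentage points

M(Cu_2CO_3(OH)_2) = 221.114 g/mol, so wt% C = 12.011/221.114 × 100 = 5.43%.
M(CaCO_3) = 100.086 g/mol, so wt% C = 12.011/100.086 × 100 = 12.00%.
5.43 − 12.00 = -6.57 pp.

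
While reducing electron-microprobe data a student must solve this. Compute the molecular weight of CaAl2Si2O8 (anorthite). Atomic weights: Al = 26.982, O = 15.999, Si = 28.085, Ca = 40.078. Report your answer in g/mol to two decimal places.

278.20 g/mol

The formula mass is the sum 1·40.078 + 2·26.982 + 2·28.085 + 8·15.999.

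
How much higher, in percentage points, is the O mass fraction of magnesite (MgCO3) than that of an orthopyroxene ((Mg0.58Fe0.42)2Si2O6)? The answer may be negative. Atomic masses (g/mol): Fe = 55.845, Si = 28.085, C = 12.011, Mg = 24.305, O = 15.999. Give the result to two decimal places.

14.69 percentage points

M(MgCO3) = 84.313 g/mol, so wt% O = 47.997/84.313 × 100 = 56.93%.
M((Mg0.58Fe0.42)2Si2O6) = 227.268 g/mol, so wt% O = 95.994/227.268 × 100 = 42.24%.
56.93 − 42.24 = 14.69 pp.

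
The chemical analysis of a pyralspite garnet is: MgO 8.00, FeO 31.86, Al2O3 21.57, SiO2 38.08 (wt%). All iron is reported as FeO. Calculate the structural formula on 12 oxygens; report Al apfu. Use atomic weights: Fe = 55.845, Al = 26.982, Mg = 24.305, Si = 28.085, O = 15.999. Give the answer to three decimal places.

8.00 wt% MgO ÷ 40.304 g/mol = 0.19849 mol, giving 0.19849 Mg and 0.19849 O.
31.86 wt% FeO ÷ 71.844 g/mol = 0.44346 mol, giving 0.44346 Fe and 0.44346 O.
21.57 wt% Al2O3 ÷ 101.961 g/mol = 0.21155 mol, giving 0.42310 Al and 0.63465 O.
38.08 wt% SiO2 ÷ 60.083 g/mol = 0.63379 mol, giving 0.63379 Si and 1.26758 O.
Oxygen sums to 2.54418; scaling by 12/2.54418 = 4.71665 puts the formula on 12 O.
Al: 0.42310 × 4.71665 = 1.996 atoms per formula unit.

1.996 Al apfu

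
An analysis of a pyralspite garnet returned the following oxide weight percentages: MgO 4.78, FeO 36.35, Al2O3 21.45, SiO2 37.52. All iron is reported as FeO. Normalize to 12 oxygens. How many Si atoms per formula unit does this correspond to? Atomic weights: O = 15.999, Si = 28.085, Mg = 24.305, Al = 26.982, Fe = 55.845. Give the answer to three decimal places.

2.992 Si apfu

4.78 wt% MgO ÷ 40.304 g/mol = 0.11860 mol, giving 0.11860 Mg and 0.11860 O.
36.35 wt% FeO ÷ 71.844 g/mol = 0.50596 mol, giving 0.50596 Fe and 0.50596 O.
21.45 wt% Al2O3 ÷ 101.961 g/mol = 0.21037 mol, giving 0.42074 Al and 0.63111 O.
37.52 wt% SiO2 ÷ 60.083 g/mol = 0.62447 mol, giving 0.62447 Si and 1.24894 O.
Oxygen sums to 2.50461; scaling by 12/2.50461 = 4.79117 puts the formula on 12 O.
Si: 0.62447 × 4.79117 = 2.992 atoms per formula unit.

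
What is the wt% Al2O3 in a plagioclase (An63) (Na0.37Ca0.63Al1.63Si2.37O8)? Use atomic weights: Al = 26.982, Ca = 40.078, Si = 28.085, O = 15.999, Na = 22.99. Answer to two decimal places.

30.52 wt%

Molar mass of Na0.37Ca0.63Al1.63Si2.37O8 = 0.37·22.99 + 0.63·40.078 + 1.63·26.982 + 2.37·28.085 + 8·15.999 = 272.290 g/mol.
Each formula unit contains 1.63 Al, equivalent to 1.63/2 = 0.8150 mol Al2O3.
M(Al2O3) = 2×26.982 + 3×15.999 = 101.961 g/mol.
Mass of Al2O3 per formula unit = 0.8150 × 101.961 = 83.098 g.
Al2O3 wt% = 83.098 / 272.290 × 100 = 30.52%.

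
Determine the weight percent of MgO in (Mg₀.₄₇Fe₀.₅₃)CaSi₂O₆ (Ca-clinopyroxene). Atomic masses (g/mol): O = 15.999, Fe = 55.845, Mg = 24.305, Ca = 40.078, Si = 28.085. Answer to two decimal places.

M((Mg₀.₄₇Fe₀.₅₃)CaSi₂O₆) = 233.263 g/mol; M(MgO) = 40.304 g/mol.
Moles MgO per formula unit = 0.47 Mg ÷ 1 = 0.4700.
MgO fraction = (0.4700 × 40.304) / 233.263 = 18.943/233.263 = 0.0812.

8.12 wt%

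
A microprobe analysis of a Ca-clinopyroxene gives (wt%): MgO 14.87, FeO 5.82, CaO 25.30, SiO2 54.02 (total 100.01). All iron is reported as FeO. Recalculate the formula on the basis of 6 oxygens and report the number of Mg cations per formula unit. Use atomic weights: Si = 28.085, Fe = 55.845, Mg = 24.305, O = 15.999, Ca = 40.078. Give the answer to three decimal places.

MgO (M=40.304): mol = 0.36895; Mg = 0.36895, O = 0.36895.
FeO (M=71.844): mol = 0.08101; Fe = 0.08101, O = 0.08101.
CaO (M=56.077): mol = 0.45117; Ca = 0.45117, O = 0.45117.
SiO2 (M=60.083): mol = 0.89909; Si = 0.89909, O = 1.79818.
ΣO = 2.69931; factor = 6/ΣO = 2.22279.
Mg apfu = 0.36895 × 2.22279 = 0.820.

0.820 Mg apfu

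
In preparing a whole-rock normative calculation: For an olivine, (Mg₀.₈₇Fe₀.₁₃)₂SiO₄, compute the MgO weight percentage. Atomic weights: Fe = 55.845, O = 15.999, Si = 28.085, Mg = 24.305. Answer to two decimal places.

47.10 wt%

M((Mg₀.₈₇Fe₀.₁₃)₂SiO₄) = 148.891 g/mol; M(MgO) = 40.304 g/mol.
Moles MgO per formula unit = 1.74 Mg ÷ 1 = 1.7400.
MgO fraction = (1.7400 × 40.304) / 148.891 = 70.129/148.891 = 0.4710.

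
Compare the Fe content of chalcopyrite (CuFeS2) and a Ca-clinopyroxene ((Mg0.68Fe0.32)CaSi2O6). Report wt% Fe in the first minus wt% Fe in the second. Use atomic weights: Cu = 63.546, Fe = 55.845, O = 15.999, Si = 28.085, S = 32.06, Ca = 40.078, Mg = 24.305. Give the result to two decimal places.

22.55 percentage points

First mineral: 55.845 g Fe in 183.511 g formula = 30.43 wt% Fe.
Second mineral: 17.870 g Fe in 226.640 g formula = 7.88 wt% Fe.
30.43% − 7.88% gives a difference of 22.55 percentage points.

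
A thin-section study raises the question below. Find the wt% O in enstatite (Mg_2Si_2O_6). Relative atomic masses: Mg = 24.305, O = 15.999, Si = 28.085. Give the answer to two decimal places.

47.81 wt%

Molar mass of Mg_2Si_2O_6: 2×24.305 + 2×28.085 + 6×15.999 = 200.774 g/mol.
Mass of O per formula unit: 6 × 15.999 = 95.994 g.
Weight fraction O = 95.994 / 200.774 = 0.4781.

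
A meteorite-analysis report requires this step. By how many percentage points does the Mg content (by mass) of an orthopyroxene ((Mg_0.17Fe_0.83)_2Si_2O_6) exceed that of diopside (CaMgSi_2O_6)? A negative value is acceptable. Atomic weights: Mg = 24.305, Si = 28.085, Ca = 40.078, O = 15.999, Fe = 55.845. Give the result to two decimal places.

-7.96 percentage points

First mineral: 8.264 g Mg in 253.130 g formula = 3.26 wt% Mg.
Second mineral: 24.305 g Mg in 216.547 g formula = 11.22 wt% Mg.
3.26% − 11.22% gives a difference of -7.96 percentage points.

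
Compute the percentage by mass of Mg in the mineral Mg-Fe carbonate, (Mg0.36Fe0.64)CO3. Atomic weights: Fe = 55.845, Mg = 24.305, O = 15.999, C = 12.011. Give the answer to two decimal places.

Molar mass of (Mg0.36Fe0.64)CO3: 0.36×24.305 + 0.64×55.845 + 1×12.011 + 3×15.999 = 104.499 g/mol.
Mass of Mg per formula unit: 0.36 × 24.305 = 8.750 g.
Weight fraction Mg = 8.750 / 104.499 = 0.0837.

8.37 wt%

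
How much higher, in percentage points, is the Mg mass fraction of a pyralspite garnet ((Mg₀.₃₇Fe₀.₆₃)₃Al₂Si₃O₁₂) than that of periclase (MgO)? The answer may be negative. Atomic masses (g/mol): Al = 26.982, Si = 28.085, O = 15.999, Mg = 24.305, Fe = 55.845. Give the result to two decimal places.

M((Mg₀.₃₇Fe₀.₆₃)₃Al₂Si₃O₁₂) = 462.733 g/mol, so wt% Mg = 26.979/462.733 × 100 = 5.83%.
M(MgO) = 40.304 g/mol, so wt% Mg = 24.305/40.304 × 100 = 60.30%.
5.83 − 60.30 = -54.47 pp.

-54.47 percentage points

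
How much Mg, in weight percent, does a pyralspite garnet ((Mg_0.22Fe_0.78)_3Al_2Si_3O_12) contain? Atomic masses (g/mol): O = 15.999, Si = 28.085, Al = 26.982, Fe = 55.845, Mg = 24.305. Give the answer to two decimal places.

M((Mg_0.22Fe_0.78)_3Al_2Si_3O_12) = 476.926 g/mol.
Mg contributes 0.66 × 24.305 = 16.041 g per mole.
16.041/476.926 = 0.0336 → 3.36%.

3.36 weight percent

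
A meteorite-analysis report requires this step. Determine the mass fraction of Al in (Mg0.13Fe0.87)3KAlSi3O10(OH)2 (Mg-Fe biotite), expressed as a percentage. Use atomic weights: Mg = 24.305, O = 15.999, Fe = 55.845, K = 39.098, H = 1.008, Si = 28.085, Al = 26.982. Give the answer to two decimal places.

Molar mass of (Mg0.13Fe0.87)3KAlSi3O10(OH)2: 0.39·24.305 + 2.61·55.845 + 1·39.098 + 1·26.982 + 3·28.085 + 12·15.999 + 2·1.008 = 499.573 g/mol.
Mass of Al per formula unit: 1 × 26.982 = 26.982 g.
Weight fraction Al = 26.982 / 499.573 = 0.0540.

5.40 mass %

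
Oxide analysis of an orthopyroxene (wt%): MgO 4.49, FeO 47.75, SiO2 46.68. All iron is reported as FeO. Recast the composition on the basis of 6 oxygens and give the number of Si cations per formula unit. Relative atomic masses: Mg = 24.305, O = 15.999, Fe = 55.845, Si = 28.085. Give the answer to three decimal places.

2.001 Si apfu

MgO (M=40.304): mol = 0.11140; Mg = 0.11140, O = 0.11140.
FeO (M=71.844): mol = 0.66463; Fe = 0.66463, O = 0.66463.
SiO2 (M=60.083): mol = 0.77693; Si = 0.77693, O = 1.55386.
ΣO = 2.32989; factor = 6/ΣO = 2.57523.
Si apfu = 0.77693 × 2.57523 = 2.001.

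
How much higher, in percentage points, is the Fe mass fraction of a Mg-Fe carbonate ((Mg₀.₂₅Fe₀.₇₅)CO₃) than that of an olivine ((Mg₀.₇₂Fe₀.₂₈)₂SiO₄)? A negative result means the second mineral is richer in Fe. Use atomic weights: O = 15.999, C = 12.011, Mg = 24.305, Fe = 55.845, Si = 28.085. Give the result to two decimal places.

19.04 percentage points

First mineral: 41.884 g Fe in 107.968 g formula = 38.79 wt% Fe.
Second mineral: 31.273 g Fe in 158.353 g formula = 19.75 wt% Fe.
38.79% − 19.75% gives a difference of 19.04 percentage points.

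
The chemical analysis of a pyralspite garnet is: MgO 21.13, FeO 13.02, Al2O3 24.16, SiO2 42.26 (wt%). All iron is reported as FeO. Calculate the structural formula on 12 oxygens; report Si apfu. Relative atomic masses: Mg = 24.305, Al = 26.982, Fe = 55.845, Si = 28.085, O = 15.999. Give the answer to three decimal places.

21.13 wt% MgO ÷ 40.304 g/mol = 0.52427 mol, giving 0.52427 Mg and 0.52427 O.
13.02 wt% FeO ÷ 71.844 g/mol = 0.18123 mol, giving 0.18123 Fe and 0.18123 O.
24.16 wt% Al2O3 ÷ 101.961 g/mol = 0.23695 mol, giving 0.47390 Al and 0.71085 O.
42.26 wt% SiO2 ÷ 60.083 g/mol = 0.70336 mol, giving 0.70336 Si and 1.40672 O.
Oxygen sums to 2.82307; scaling by 12/2.82307 = 4.25069 puts the formula on 12 O.
Si: 0.70336 × 4.25069 = 2.990 atoms per formula unit.

2.990 Si apfu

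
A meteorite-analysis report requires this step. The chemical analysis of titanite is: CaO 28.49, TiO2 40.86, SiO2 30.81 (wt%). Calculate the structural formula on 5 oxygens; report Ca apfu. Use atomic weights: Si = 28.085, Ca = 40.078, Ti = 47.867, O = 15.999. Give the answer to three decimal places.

CaO (M=56.077): mol = 0.50805; Ca = 0.50805, O = 0.50805.
TiO2 (M=79.865): mol = 0.51161; Ti = 0.51161, O = 1.02322.
SiO2 (M=60.083): mol = 0.51279; Si = 0.51279, O = 1.02558.
ΣO = 2.55685; factor = 5/ΣO = 1.95553.
Ca apfu = 0.50805 × 1.95553 = 0.994.

0.994 Ca apfu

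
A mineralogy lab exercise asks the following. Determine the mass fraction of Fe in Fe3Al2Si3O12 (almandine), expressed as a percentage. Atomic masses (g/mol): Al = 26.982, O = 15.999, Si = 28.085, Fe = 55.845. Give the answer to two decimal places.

Molar mass of Fe3Al2Si3O12: 3·55.845 + 2·26.982 + 3·28.085 + 12·15.999 = 497.742 g/mol.
Mass of Fe per formula unit: 3 × 55.845 = 167.535 g.
Weight fraction Fe = 167.535 / 497.742 = 0.3366.

33.66 weight percent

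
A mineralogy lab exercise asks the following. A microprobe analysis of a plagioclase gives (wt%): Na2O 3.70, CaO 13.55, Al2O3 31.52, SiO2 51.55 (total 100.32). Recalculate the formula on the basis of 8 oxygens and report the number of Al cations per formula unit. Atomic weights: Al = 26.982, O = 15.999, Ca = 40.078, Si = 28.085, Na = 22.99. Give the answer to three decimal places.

1.680 Al apfu

Na2O (M=61.979): mol = 0.05970; Na = 0.11940, O = 0.05970.
CaO (M=56.077): mol = 0.24163; Ca = 0.24163, O = 0.24163.
Al2O3 (M=101.961): mol = 0.30914; Al = 0.61828, O = 0.92742.
SiO2 (M=60.083): mol = 0.85798; Si = 0.85798, O = 1.71596.
ΣO = 2.94471; factor = 8/ΣO = 2.71674.
Al apfu = 0.61828 × 2.71674 = 1.680.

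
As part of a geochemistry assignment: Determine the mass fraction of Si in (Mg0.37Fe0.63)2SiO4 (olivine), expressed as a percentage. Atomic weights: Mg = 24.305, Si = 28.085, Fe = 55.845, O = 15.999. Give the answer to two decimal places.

Formula mass = 0.74×24.305 + 1.26×55.845 + 1×28.085 + 4×15.999 = 180.431 g/mol, of which 28.085 g is Si.
So Si makes up 28.085/180.431 = 0.1557 of the mass, i.e. 15.57%.

15.57 wt%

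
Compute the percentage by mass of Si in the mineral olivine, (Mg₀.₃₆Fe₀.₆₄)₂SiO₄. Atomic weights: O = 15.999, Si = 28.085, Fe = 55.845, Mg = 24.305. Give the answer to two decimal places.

15.51 mass %

Formula mass = 0.72×24.305 + 1.28×55.845 + 1×28.085 + 4×15.999 = 181.062 g/mol, of which 28.085 g is Si.
So Si makes up 28.085/181.062 = 0.1551 of the mass, i.e. 15.51%.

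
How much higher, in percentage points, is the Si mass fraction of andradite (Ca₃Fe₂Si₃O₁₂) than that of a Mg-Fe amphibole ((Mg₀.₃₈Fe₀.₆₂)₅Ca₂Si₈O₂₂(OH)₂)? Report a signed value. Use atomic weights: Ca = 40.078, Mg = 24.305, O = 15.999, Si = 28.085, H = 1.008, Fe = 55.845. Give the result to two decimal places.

First mineral: 84.255 g Si in 508.167 g formula = 16.58 wt% Si.
Second mineral: 224.680 g Si in 910.127 g formula = 24.69 wt% Si.
16.58% − 24.69% gives a difference of -8.11 percentage points.

-8.11 percentage points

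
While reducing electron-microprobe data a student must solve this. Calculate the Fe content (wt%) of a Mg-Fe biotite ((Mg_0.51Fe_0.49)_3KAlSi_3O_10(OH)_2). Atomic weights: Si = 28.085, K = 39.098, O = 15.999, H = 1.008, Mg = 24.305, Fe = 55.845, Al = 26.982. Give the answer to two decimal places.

17.71 wt%

Formula mass = 1.53×24.305 + 1.47×55.845 + 1×39.098 + 1×26.982 + 3×28.085 + 12×15.999 + 2×1.008 = 463.618 g/mol, of which 82.092 g is Fe.
So Fe makes up 82.092/463.618 = 0.1771 of the mass, i.e. 17.71%.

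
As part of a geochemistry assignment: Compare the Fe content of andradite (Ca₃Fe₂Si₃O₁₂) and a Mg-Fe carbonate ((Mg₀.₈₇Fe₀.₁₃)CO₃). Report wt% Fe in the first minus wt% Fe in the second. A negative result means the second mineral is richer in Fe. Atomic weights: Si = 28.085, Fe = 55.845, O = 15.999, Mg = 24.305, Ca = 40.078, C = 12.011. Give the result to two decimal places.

M(Ca₃Fe₂Si₃O₁₂) = 508.167 g/mol, so wt% Fe = 111.690/508.167 × 100 = 21.98%.
M((Mg₀.₈₇Fe₀.₁₃)CO₃) = 88.413 g/mol, so wt% Fe = 7.260/88.413 × 100 = 8.21%.
21.98 − 8.21 = 13.77 pp.

13.77 percentage points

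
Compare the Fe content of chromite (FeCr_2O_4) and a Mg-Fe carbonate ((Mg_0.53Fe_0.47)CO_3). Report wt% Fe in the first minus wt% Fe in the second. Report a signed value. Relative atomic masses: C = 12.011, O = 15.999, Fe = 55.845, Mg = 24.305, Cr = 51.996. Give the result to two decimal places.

-1.53 percentage points

Fe in FeCr_2O_4: molar mass 223.833 g/mol; 1×55.845 = 55.845 g → 24.95 wt%.
Fe in (Mg_0.53Fe_0.47)CO_3: molar mass 99.137 g/mol; 0.47×55.845 = 26.247 g → 26.48 wt%.
Difference = 24.95 − 26.48 = -1.53 percentage points.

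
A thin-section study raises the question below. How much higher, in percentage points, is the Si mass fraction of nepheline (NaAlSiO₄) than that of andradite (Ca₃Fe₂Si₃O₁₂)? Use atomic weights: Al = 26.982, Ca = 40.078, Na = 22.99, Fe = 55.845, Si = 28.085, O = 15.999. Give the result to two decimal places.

3.19 percentage points

M(NaAlSiO₄) = 142.053 g/mol, so wt% Si = 28.085/142.053 × 100 = 19.77%.
M(Ca₃Fe₂Si₃O₁₂) = 508.167 g/mol, so wt% Si = 84.255/508.167 × 100 = 16.58%.
19.77 − 16.58 = 3.19 pp.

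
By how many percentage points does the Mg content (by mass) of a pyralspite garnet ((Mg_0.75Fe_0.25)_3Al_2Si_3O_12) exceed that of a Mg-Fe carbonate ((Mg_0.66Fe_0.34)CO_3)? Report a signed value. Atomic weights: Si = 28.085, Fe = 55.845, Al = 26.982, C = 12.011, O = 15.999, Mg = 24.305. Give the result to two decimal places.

M((Mg_0.75Fe_0.25)_3Al_2Si_3O_12) = 426.777 g/mol, so wt% Mg = 54.686/426.777 × 100 = 12.81%.
M((Mg_0.66Fe_0.34)CO_3) = 95.037 g/mol, so wt% Mg = 16.041/95.037 × 100 = 16.88%.
12.81 − 16.88 = -4.07 pp.

-4.07 percentage points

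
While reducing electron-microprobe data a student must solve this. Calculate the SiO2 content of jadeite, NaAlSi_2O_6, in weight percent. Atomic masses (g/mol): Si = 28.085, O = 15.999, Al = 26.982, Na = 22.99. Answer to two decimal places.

M(NaAlSi_2O_6) = 202.136 g/mol; M(SiO2) = 60.083 g/mol.
Moles SiO2 per formula unit = 2 Si ÷ 1 = 2.0000.
SiO2 fraction = (2.0000 × 60.083) / 202.136 = 120.166/202.136 = 0.5945.

59.45 wt%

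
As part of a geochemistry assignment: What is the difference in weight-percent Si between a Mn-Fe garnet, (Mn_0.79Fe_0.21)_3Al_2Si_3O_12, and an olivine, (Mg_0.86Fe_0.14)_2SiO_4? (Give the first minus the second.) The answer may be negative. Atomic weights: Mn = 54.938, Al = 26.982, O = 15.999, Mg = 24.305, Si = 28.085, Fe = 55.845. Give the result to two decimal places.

Si in (Mn_0.79Fe_0.21)_3Al_2Si_3O_12: molar mass 495.592 g/mol; 3×28.085 = 84.255 g → 17.00 wt%.
Si in (Mg_0.86Fe_0.14)_2SiO_4: molar mass 149.522 g/mol; 1×28.085 = 28.085 g → 18.78 wt%.
Difference = 17.00 − 18.78 = -1.78 percentage points.

-1.78 percentage points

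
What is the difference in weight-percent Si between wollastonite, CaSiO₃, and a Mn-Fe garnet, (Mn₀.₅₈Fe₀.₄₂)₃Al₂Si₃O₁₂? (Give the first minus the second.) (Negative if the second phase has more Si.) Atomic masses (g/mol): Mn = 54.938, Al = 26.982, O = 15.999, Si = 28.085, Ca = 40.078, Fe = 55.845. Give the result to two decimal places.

7.20 percentage points

First mineral: 28.085 g Si in 116.160 g formula = 24.18 wt% Si.
Second mineral: 84.255 g Si in 496.164 g formula = 16.98 wt% Si.
24.18% − 16.98% gives a difference of 7.20 percentage points.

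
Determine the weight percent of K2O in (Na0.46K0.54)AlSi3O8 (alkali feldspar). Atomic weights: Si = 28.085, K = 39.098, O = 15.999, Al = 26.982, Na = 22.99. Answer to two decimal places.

Molar mass of (Na0.46K0.54)AlSi3O8 = 0.46×22.99 + 0.54×39.098 + 1×26.982 + 3×28.085 + 8×15.999 = 270.917 g/mol.
Each formula unit contains 0.54 K, equivalent to 0.54/2 = 0.2700 mol K2O.
M(K2O) = 2×39.098 + 1×15.999 = 94.195 g/mol.
Mass of K2O per formula unit = 0.2700 × 94.195 = 25.433 g.
K2O wt% = 25.433 / 270.917 × 100 = 9.39%.

9.39 wt%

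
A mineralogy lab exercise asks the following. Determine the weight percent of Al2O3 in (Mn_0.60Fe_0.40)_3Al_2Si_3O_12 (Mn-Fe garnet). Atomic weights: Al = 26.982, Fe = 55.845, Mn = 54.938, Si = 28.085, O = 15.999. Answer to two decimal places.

M((Mn_0.60Fe_0.40)_3Al_2Si_3O_12) = 496.109 g/mol; M(Al2O3) = 101.961 g/mol.
Moles Al2O3 per formula unit = 2 Al ÷ 2 = 1.0000.
Al2O3 fraction = (1.0000 × 101.961) / 496.109 = 101.961/496.109 = 0.2055.

20.55 wt%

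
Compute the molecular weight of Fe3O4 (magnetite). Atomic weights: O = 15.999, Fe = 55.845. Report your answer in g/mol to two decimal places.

231.53 g/mol

The formula mass is the sum 3·55.845 + 4·15.999.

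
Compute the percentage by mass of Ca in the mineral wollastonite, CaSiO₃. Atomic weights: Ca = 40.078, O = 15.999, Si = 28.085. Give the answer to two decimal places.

34.50 wt%

Formula mass = 1*40.078 + 1*28.085 + 3*15.999 = 116.160 g/mol, of which 40.078 g is Ca.
So Ca makes up 40.078/116.160 = 0.3450 of the mass, i.e. 34.50%.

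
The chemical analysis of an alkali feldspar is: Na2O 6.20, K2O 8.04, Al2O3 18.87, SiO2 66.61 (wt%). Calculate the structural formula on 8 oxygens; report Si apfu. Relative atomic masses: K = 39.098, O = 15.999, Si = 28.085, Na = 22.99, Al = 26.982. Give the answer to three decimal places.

Na2O: 6.20/61.979 = 0.10003 mol → 0.20006 mol Na, 0.10003 mol O.
K2O: 8.04/94.195 = 0.08535 mol → 0.17070 mol K, 0.08535 mol O.
Al2O3: 18.87/101.961 = 0.18507 mol → 0.37014 mol Al, 0.55521 mol O.
SiO2: 66.61/60.083 = 1.10863 mol → 1.10863 mol Si, 2.21726 mol O.
Total oxygen = 2.95785 mol. Normalization factor = 8/2.95785 = 2.70467.
Si per 8 O = 1.10863 × 2.70467 = 2.998.

2.998 Si apfu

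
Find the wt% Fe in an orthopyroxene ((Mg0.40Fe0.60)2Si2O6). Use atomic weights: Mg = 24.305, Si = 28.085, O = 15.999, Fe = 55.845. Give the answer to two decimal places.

M((Mg0.40Fe0.60)2Si2O6) = 238.622 g/mol.
Fe contributes 1.20 × 55.845 = 67.014 g per mole.
67.014/238.622 = 0.2808 → 28.08%.

28.08 mass %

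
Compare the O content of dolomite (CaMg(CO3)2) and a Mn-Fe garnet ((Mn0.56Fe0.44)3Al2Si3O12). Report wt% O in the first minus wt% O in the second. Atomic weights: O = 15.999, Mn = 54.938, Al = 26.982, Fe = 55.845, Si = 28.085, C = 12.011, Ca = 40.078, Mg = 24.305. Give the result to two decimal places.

M(CaMg(CO3)2) = 184.399 g/mol, so wt% O = 95.994/184.399 × 100 = 52.06%.
M((Mn0.56Fe0.44)3Al2Si3O12) = 496.218 g/mol, so wt% O = 191.988/496.218 × 100 = 38.69%.
52.06 − 38.69 = 13.37 pp.

13.37 percentage points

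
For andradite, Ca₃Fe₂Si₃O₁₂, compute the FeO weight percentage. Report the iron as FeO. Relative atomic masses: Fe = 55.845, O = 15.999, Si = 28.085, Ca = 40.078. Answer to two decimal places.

M(Ca₃Fe₂Si₃O₁₂) = 508.167 g/mol; M(FeO) = 71.844 g/mol.
Moles FeO per formula unit = 2 Fe ÷ 1 = 2.0000.
FeO fraction = (2.0000 × 71.844) / 508.167 = 143.688/508.167 = 0.2828.

28.28 wt%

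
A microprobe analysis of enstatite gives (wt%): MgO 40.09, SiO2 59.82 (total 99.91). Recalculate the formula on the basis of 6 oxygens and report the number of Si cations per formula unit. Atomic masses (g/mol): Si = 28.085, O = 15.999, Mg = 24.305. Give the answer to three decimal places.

2.001 Si apfu

MgO (M=40.304): mol = 0.99469; Mg = 0.99469, O = 0.99469.
SiO2 (M=60.083): mol = 0.99562; Si = 0.99562, O = 1.99124.
ΣO = 2.98593; factor = 6/ΣO = 2.00942.
Si apfu = 0.99562 × 2.00942 = 2.001.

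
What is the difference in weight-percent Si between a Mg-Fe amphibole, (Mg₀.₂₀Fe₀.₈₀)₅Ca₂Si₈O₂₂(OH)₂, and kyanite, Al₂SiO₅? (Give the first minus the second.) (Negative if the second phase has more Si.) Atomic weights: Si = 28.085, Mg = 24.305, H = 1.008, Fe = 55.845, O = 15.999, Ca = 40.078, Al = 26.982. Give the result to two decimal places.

M((Mg₀.₂₀Fe₀.₈₀)₅Ca₂Si₈O₂₂(OH)₂) = 938.513 g/mol, so wt% Si = 224.680/938.513 × 100 = 23.94%.
M(Al₂SiO₅) = 162.044 g/mol, so wt% Si = 28.085/162.044 × 100 = 17.33%.
23.94 − 17.33 = 6.61 pp.

6.61 percentage points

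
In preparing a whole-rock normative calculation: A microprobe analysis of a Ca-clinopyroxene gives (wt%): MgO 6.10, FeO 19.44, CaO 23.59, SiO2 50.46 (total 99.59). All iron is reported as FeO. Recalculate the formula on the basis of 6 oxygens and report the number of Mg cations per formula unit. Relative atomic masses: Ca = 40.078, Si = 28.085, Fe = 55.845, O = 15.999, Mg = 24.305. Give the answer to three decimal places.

6.10 wt% MgO ÷ 40.304 g/mol = 0.15135 mol, giving 0.15135 Mg and 0.15135 O.
19.44 wt% FeO ÷ 71.844 g/mol = 0.27059 mol, giving 0.27059 Fe and 0.27059 O.
23.59 wt% CaO ÷ 56.077 g/mol = 0.42067 mol, giving 0.42067 Ca and 0.42067 O.
50.46 wt% SiO2 ÷ 60.083 g/mol = 0.83984 mol, giving 0.83984 Si and 1.67968 O.
Oxygen sums to 2.52229; scaling by 6/2.52229 = 2.37879 puts the formula on 6 O.
Mg: 0.15135 × 2.37879 = 0.360 atoms per formula unit.

0.360 Mg apfu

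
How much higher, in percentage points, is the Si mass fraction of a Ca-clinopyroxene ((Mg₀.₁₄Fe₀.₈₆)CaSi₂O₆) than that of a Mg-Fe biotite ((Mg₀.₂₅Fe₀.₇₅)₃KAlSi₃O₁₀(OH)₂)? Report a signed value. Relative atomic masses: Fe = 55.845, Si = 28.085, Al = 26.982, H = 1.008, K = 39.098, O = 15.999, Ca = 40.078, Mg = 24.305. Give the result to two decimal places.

5.79 percentage points

Si in (Mg₀.₁₄Fe₀.₈₆)CaSi₂O₆: molar mass 243.671 g/mol; 2×28.085 = 56.170 g → 23.05 wt%.
Si in (Mg₀.₂₅Fe₀.₇₅)₃KAlSi₃O₁₀(OH)₂: molar mass 488.219 g/mol; 3×28.085 = 84.255 g → 17.26 wt%.
Difference = 23.05 − 17.26 = 5.79 percentage points.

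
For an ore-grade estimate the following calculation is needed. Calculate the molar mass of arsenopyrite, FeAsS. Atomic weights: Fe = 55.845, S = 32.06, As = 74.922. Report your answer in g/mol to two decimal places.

M = 1*55.845 + 1*74.922 + 1*32.06

162.83 g/mol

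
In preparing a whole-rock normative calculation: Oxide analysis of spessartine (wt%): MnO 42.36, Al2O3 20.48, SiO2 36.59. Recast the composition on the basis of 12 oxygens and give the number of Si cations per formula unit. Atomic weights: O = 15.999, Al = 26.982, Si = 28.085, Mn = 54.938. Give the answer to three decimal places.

3.023 Si apfu

MnO: 42.36/70.937 = 0.59715 mol → 0.59715 mol Mn, 0.59715 mol O.
Al2O3: 20.48/101.961 = 0.20086 mol → 0.40172 mol Al, 0.60258 mol O.
SiO2: 36.59/60.083 = 0.60899 mol → 0.60899 mol Si, 1.21798 mol O.
Total oxygen = 2.41771 mol. Normalization factor = 12/2.41771 = 4.96337.
Si per 12 O = 0.60899 × 4.96337 = 3.023.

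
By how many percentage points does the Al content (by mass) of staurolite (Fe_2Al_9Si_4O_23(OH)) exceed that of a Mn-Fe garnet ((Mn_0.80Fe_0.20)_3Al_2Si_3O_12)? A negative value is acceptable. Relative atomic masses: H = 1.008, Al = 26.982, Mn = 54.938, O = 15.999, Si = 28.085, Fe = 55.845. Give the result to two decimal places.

Al in Fe_2Al_9Si_4O_23(OH): molar mass 851.852 g/mol; 9×26.982 = 242.838 g → 28.51 wt%.
Al in (Mn_0.80Fe_0.20)_3Al_2Si_3O_12: molar mass 495.565 g/mol; 2×26.982 = 53.964 g → 10.89 wt%.
Difference = 28.51 − 10.89 = 17.62 percentage points.

17.62 percentage points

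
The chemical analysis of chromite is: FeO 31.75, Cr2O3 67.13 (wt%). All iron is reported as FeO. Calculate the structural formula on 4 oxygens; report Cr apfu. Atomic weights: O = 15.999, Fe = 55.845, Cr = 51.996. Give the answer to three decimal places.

2.000 Cr apfu

FeO: 31.75/71.844 = 0.44193 mol → 0.44193 mol Fe, 0.44193 mol O.
Cr2O3: 67.13/151.989 = 0.44168 mol → 0.88336 mol Cr, 1.32504 mol O.
Total oxygen = 1.76697 mol. Normalization factor = 4/1.76697 = 2.26376.
Cr per 4 O = 0.88336 × 2.26376 = 2.000.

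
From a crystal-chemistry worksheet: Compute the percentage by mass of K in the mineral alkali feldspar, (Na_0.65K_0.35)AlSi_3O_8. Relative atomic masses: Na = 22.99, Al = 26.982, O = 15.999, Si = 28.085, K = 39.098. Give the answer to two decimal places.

M((Na_0.65K_0.35)AlSi_3O_8) = 267.857 g/mol.
K contributes 0.35 × 39.098 = 13.684 g per mole.
13.684/267.857 = 0.0511 → 5.11%.

5.11 weight percent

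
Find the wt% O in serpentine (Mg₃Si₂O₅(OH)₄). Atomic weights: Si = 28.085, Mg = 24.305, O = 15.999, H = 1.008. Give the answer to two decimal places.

M(Mg₃Si₂O₅(OH)₄) = 277.108 g/mol.
O contributes 9 × 15.999 = 143.991 g per mole.
143.991/277.108 = 0.5196 → 51.96%.

51.96 wt%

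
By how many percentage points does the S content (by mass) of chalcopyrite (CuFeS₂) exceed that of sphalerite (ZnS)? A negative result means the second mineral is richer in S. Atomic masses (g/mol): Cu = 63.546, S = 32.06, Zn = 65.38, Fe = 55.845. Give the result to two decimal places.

2.04 percentage points

First mineral: 64.120 g S in 183.511 g formula = 34.94 wt% S.
Second mineral: 32.060 g S in 97.440 g formula = 32.90 wt% S.
34.94% − 32.90% gives a difference of 2.04 percentage points.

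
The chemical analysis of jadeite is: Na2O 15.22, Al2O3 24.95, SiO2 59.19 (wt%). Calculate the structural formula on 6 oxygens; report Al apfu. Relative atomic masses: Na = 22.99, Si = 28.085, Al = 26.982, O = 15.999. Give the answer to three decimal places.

Na2O: 15.22/61.979 = 0.24557 mol → 0.49114 mol Na, 0.24557 mol O.
Al2O3: 24.95/101.961 = 0.24470 mol → 0.48940 mol Al, 0.73410 mol O.
SiO2: 59.19/60.083 = 0.98514 mol → 0.98514 mol Si, 1.97028 mol O.
Total oxygen = 2.94995 mol. Normalization factor = 6/2.94995 = 2.03393.
Al per 6 O = 0.48940 × 2.03393 = 0.995.

0.995 Al apfu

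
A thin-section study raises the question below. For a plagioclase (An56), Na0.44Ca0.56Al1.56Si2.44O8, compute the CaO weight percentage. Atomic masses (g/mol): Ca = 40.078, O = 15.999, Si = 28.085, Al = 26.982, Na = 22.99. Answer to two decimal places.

11.58 wt%

Formula mass = 271.171 g/mol.
0.56 Ca → 0.5600 mol CaO per formula unit; M(CaO) = 56.077, so CaO mass = 31.403 g.
31.403/271.171 × 100 = 11.58 wt%.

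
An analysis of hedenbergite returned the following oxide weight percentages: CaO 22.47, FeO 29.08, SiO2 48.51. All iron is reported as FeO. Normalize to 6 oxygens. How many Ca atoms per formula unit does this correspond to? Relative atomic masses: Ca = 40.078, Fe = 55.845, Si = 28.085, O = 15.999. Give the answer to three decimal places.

0.993 Ca apfu

22.47 wt% CaO ÷ 56.077 g/mol = 0.40070 mol, giving 0.40070 Ca and 0.40070 O.
29.08 wt% FeO ÷ 71.844 g/mol = 0.40477 mol, giving 0.40477 Fe and 0.40477 O.
48.51 wt% SiO2 ÷ 60.083 g/mol = 0.80738 mol, giving 0.80738 Si and 1.61476 O.
Oxygen sums to 2.42023; scaling by 6/2.42023 = 2.47910 puts the formula on 6 O.
Ca: 0.40070 × 2.47910 = 0.993 atoms per formula unit.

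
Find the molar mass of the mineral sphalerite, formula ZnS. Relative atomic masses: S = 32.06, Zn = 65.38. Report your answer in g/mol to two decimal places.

The formula mass is the sum 1×65.38 + 1×32.06.

97.44 g/mol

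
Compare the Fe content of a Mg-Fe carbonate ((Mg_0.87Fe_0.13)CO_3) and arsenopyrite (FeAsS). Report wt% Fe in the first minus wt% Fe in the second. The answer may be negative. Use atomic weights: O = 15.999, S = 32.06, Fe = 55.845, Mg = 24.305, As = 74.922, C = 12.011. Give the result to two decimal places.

M((Mg_0.87Fe_0.13)CO_3) = 88.413 g/mol, so wt% Fe = 7.260/88.413 × 100 = 8.21%.
M(FeAsS) = 162.827 g/mol, so wt% Fe = 55.845/162.827 × 100 = 34.30%.
8.21 − 34.30 = -26.09 pp.

-26.09 percentage points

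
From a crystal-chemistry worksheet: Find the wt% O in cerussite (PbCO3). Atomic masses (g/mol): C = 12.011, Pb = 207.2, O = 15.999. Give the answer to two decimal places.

17.96 mass %

M(PbCO3) = 267.208 g/mol.
O contributes 3 × 15.999 = 47.997 g per mole.
47.997/267.208 = 0.1796 → 17.96%.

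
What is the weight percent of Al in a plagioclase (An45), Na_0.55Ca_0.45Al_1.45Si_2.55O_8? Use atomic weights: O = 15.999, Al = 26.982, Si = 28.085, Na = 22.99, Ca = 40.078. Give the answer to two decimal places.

14.52 mass %

Formula mass = 0.55×22.99 + 0.45×40.078 + 1.45×26.982 + 2.55×28.085 + 8×15.999 = 269.412 g/mol, of which 39.124 g is Al.
So Al makes up 39.124/269.412 = 0.1452 of the mass, i.e. 14.52%.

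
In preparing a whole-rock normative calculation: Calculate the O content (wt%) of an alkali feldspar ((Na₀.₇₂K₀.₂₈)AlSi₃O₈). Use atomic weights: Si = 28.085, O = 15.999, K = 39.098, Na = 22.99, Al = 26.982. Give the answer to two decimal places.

M((Na₀.₇₂K₀.₂₈)AlSi₃O₈) = 266.729 g/mol.
O contributes 8 × 15.999 = 127.992 g per mole.
127.992/266.729 = 0.4799 → 47.99%.

47.99 wt%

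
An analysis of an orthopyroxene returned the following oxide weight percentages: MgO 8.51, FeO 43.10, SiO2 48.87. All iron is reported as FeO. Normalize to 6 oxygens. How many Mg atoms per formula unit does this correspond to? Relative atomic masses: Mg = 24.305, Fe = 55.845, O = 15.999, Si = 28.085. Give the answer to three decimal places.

0.520 Mg apfu

MgO (M=40.304): mol = 0.21115; Mg = 0.21115, O = 0.21115.
FeO (M=71.844): mol = 0.59991; Fe = 0.59991, O = 0.59991.
SiO2 (M=60.083): mol = 0.81337; Si = 0.81337, O = 1.62674.
ΣO = 2.43780; factor = 6/ΣO = 2.46124.
Mg apfu = 0.21115 × 2.46124 = 0.520.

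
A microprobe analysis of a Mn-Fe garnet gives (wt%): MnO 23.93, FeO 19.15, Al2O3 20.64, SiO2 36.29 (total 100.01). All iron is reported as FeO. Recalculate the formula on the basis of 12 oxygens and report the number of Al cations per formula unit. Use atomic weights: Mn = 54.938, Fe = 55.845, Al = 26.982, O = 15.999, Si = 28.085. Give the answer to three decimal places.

MnO (M=70.937): mol = 0.33734; Mn = 0.33734, O = 0.33734.
FeO (M=71.844): mol = 0.26655; Fe = 0.26655, O = 0.26655.
Al2O3 (M=101.961): mol = 0.20243; Al = 0.40486, O = 0.60729.
SiO2 (M=60.083): mol = 0.60400; Si = 0.60400, O = 1.20800.
ΣO = 2.41918; factor = 12/ΣO = 4.96036.
Al apfu = 0.40486 × 4.96036 = 2.008.

2.008 Al apfu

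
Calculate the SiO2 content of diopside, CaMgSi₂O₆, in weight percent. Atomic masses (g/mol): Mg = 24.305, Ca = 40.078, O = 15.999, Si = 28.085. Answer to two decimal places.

Molar mass of CaMgSi₂O₆ = 1×40.078 + 1×24.305 + 2×28.085 + 6×15.999 = 216.547 g/mol.
Each formula unit contains 2 Si, equivalent to 2/1 = 2.0000 mol SiO2.
M(SiO2) = 1×28.085 + 2×15.999 = 60.083 g/mol.
Mass of SiO2 per formula unit = 2.0000 × 60.083 = 120.166 g.
SiO2 wt% = 120.166 / 216.547 × 100 = 55.49%.

55.49 wt%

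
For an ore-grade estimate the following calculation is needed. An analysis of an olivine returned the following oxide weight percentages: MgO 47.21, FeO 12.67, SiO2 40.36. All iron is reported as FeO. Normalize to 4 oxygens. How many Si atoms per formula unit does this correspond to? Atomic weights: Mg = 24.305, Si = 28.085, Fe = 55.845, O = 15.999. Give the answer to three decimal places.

MgO: 47.21/40.304 = 1.17135 mol → 1.17135 mol Mg, 1.17135 mol O.
FeO: 12.67/71.844 = 0.17635 mol → 0.17635 mol Fe, 0.17635 mol O.
SiO2: 40.36/60.083 = 0.67174 mol → 0.67174 mol Si, 1.34348 mol O.
Total oxygen = 2.69118 mol. Normalization factor = 4/2.69118 = 1.48634.
Si per 4 O = 0.67174 × 1.48634 = 0.998.

0.998 Si apfu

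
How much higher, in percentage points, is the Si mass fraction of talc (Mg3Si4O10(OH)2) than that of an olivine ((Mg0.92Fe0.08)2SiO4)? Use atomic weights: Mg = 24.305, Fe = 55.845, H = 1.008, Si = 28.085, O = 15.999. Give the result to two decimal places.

First mineral: 112.340 g Si in 379.259 g formula = 29.62 wt% Si.
Second mineral: 28.085 g Si in 145.737 g formula = 19.27 wt% Si.
29.62% − 19.27% gives a difference of 10.35 percentage points.

10.35 percentage points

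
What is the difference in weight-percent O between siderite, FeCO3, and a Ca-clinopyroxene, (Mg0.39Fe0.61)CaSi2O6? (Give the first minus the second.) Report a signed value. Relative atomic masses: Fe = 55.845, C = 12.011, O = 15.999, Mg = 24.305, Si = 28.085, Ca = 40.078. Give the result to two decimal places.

0.72 percentage points

First mineral: 47.997 g O in 115.853 g formula = 41.43 wt% O.
Second mineral: 95.994 g O in 235.786 g formula = 40.71 wt% O.
41.43% − 40.71% gives a difference of 0.72 percentage points.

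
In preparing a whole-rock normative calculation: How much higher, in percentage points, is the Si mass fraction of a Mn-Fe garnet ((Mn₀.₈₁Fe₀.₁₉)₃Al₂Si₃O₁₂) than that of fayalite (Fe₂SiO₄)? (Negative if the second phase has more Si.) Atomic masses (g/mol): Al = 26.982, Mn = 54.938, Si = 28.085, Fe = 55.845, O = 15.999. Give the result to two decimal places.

First mineral: 84.255 g Si in 495.538 g formula = 17.00 wt% Si.
Second mineral: 28.085 g Si in 203.771 g formula = 13.78 wt% Si.
17.00% − 13.78% gives a difference of 3.22 percentage points.

3.22 percentage points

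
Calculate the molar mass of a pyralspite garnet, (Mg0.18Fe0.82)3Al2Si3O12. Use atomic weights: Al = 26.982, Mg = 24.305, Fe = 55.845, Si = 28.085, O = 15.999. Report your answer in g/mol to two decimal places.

480.71 g/mol

The formula mass is the sum 0.54·24.305 + 2.46·55.845 + 2·26.982 + 3·28.085 + 12·15.999.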